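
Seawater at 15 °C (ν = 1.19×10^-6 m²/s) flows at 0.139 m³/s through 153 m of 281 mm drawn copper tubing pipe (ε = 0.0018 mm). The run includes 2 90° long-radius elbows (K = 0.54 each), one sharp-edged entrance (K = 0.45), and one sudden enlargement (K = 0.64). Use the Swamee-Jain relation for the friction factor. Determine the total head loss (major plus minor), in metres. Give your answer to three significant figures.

V = 4Q/(πD²) = 2.241 m/s; V²/2g = 0.2561 m
Re = 5.29×10^5, ε/D = 6.41×10^-6 → f = 0.01307 (Swamee-Jain)
Major: h_f = f(L/D)·V²/2g = 0.01307·544.5·0.2561 = 1.822 m
Minor: ΣK = 2.17; h_m = ΣK·V²/2g = 0.5556 m
Total H_L = 1.822 + 0.5556 = 2.377 m

H_L ≈ 2.38 m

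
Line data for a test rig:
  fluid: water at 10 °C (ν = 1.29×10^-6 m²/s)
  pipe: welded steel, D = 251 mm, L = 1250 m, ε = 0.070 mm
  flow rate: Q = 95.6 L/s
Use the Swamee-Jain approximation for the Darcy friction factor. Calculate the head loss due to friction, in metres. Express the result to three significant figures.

V = 4Q/(πD²) = 4·0.0956/(π·0.251²) = 1.932 m/s
Re = VD/ν = 1.932·0.251/1.29×10^-6 = 3.76×10^5 → turbulent
ε/D = 0.070/251 = 2.79×10^-4
Swamee-Jain: f = 0.01657
h_f = f(L/D)V²/(2g) = 0.01657·(1250/0.251)·1.932²/(2·9.81) = 15.70 m

h_f ≈ 15.7 m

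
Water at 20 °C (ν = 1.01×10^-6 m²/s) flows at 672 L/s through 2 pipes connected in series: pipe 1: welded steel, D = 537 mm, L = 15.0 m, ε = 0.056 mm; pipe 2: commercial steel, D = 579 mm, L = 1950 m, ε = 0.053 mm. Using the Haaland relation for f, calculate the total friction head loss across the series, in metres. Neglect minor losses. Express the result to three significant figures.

H ≈ 14.5 m

Pipe 1: V = 2.967 m/s, Re = 1.58×10^6, ε/D = 1.04×10^-4, f = 0.01298, h_1 = f(L/D)V²/2g = 0.1626 m
Pipe 2: V = 2.552 m/s, Re = 1.46×10^6, ε/D = 9.15×10^-5, f = 0.01282, h_2 = f(L/D)V²/2g = 14.34 m
Series → Q common, losses add: H = Σh = 14.50 m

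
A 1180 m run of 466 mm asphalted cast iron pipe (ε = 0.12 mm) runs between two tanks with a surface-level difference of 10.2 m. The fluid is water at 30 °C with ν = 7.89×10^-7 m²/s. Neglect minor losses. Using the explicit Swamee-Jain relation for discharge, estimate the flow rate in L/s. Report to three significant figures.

Swamee-Jain (Type II): Q = -0.965·√(gD⁵h_f/L)·ln[ε/(3.7D) + √(3.17ν²L/(gD³h_f))]
√(gD⁵h_f/L) = √(9.81·0.466⁵·10.2/1180) = 0.04317
ε/(3.7D) = 6.96×10^-5; √(3.17ν²L/(gD³h_f)) = 1.52×10^-5
Q = -0.965·0.04317·ln(8.476×10^-5) = 0.3906 m³/s
Check: V = 2.29 m/s, Re = 1.35×10^6, f = 0.01516, h_f = 10.3 m ≈ 10.2 m ✓

Q ≈ 391 L/s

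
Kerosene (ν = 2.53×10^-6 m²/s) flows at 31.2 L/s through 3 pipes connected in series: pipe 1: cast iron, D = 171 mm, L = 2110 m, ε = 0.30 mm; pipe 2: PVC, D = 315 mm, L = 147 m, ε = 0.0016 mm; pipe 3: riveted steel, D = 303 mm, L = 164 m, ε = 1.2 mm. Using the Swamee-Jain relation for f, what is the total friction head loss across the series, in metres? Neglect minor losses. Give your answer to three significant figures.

H ≈ 29.0 m

Pipe 1: V = 1.359 m/s, Re = 9.18×10^4, ε/D = 0.00175, f = 0.02482, h_1 = f(L/D)V²/2g = 28.81 m
Pipe 2: V = 0.4004 m/s, Re = 4.98×10^4, ε/D = 5.08×10^-6, f = 0.02080, h_2 = f(L/D)V²/2g = 0.07928 m
Pipe 3: V = 0.4327 m/s, Re = 5.18×10^4, ε/D = 0.00396, f = 0.03068, h_3 = f(L/D)V²/2g = 0.1585 m
Series → Q common, losses add: H = Σh = 29.05 m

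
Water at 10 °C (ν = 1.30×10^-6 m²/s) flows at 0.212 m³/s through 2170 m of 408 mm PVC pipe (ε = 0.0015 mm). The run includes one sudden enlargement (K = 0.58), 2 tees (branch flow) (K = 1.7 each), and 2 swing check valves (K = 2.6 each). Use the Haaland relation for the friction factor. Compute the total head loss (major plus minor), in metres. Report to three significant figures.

V = 4Q/(πD²) = 1.622 m/s; V²/2g = 0.1340 m
Re = 5.09×10^5, ε/D = 3.68×10^-6 → f = 0.01306 (Haaland)
Major: h_f = f(L/D)·V²/2g = 0.01306·5319·0.1340 = 9.311 m
Minor: ΣK = 9.18; h_m = ΣK·V²/2g = 1.230 m
Total H_L = 9.311 + 1.230 = 10.54 m

H_L ≈ 10.5 m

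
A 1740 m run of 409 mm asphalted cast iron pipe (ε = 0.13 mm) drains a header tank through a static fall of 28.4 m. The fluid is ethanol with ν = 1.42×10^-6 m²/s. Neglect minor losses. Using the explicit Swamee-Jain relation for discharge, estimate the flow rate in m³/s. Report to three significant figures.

Q ≈ 0.377 m³/s

Swamee-Jain (Type II): Q = -0.965·√(gD⁵h_f/L)·ln[ε/(3.7D) + √(3.17ν²L/(gD³h_f))]
√(gD⁵h_f/L) = √(9.81·0.409⁵·28.4/1740) = 0.04281
ε/(3.7D) = 8.59×10^-5; √(3.17ν²L/(gD³h_f)) = 2.42×10^-5
Q = -0.965·0.04281·ln(1.101×10^-4) = 0.3765 m³/s
Check: V = 2.87 m/s, Re = 8.25×10^5, f = 0.01605, h_f = 28.6 m ≈ 28.4 m ✓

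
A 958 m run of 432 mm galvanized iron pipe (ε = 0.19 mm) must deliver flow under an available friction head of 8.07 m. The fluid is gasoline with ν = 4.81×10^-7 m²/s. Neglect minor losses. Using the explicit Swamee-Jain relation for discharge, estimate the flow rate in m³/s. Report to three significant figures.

Q ≈ 0.305 m³/s

Swamee-Jain (Type II): Q = -0.965·√(gD⁵h_f/L)·ln[ε/(3.7D) + √(3.17ν²L/(gD³h_f))]
√(gD⁵h_f/L) = √(9.81·0.432⁵·8.07/958) = 0.03526
ε/(3.7D) = 1.19×10^-4; √(3.17ν²L/(gD³h_f)) = 1.05×10^-5
Q = -0.965·0.03526·ln(1.294×10^-4) = 0.3046 m³/s
Check: V = 2.08 m/s, Re = 1.87×10^6, f = 0.01661, h_f = 8.11 m ≈ 8.07 m ✓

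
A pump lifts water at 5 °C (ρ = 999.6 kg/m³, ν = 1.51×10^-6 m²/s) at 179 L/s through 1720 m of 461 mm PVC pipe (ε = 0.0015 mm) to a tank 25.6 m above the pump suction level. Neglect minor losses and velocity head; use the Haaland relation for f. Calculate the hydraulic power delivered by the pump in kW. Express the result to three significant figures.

P_hyd ≈ 50.4 kW

V = 4Q/(πD²) = 1.072 m/s; Re = 3.27×10^5; ε/D = 3.25×10^-6; f = 0.01414
h_f = f(L/D)V²/2g = 3.092 m
Total head H = z + h_f = 25.6 + 3.092 = 28.69 m
P_hyd = ρgQH = 999.6·9.81·0.179·28.69 = 50.36 kW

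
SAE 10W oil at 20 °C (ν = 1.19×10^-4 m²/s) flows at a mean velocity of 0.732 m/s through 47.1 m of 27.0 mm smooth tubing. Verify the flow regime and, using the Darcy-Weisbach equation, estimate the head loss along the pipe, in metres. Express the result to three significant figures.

Re = VD/ν = 0.732·0.02700/1.19×10^-4 = 166 → laminar (Re < 2300)
f = 64/Re = 0.3853
h_f = f(L/D)V²/(2g) = 0.3853·(47.1/0.02700)·0.732²/(2·9.81) = 18.36 m

h_f ≈ 18.4 m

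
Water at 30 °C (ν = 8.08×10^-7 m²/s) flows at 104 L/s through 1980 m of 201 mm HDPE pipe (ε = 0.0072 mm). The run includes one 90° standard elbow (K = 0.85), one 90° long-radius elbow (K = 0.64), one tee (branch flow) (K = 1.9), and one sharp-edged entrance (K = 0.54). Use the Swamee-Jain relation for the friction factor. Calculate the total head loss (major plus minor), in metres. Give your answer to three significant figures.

H_L ≈ 70.9 m

V = 4Q/(πD²) = 3.278 m/s; V²/2g = 0.5475 m
Re = 8.15×10^5, ε/D = 3.58×10^-5 → f = 0.01274 (Swamee-Jain)
Major: h_f = f(L/D)·V²/2g = 0.01274·9851·0.5475 = 68.70 m
Minor: ΣK = 3.93; h_m = ΣK·V²/2g = 2.152 m
Total H_L = 68.70 + 2.152 = 70.86 m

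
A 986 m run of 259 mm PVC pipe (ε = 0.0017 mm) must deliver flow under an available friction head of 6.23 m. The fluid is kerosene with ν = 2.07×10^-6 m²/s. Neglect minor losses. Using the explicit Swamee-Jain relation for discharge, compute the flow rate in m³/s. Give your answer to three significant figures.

Swamee-Jain (Type II): Q = -0.965·√(gD⁵h_f/L)·ln[ε/(3.7D) + √(3.17ν²L/(gD³h_f))]
√(gD⁵h_f/L) = √(9.81·0.259⁵·6.23/986) = 0.008499
ε/(3.7D) = 1.77×10^-6; √(3.17ν²L/(gD³h_f)) = 1.12×10^-4
Q = -0.965·0.008499·ln(1.141×10^-4) = 0.07446 m³/s
Check: V = 1.41 m/s, Re = 1.77×10^5, f = 0.01597, h_f = 6.19 m ≈ 6.23 m ✓

Q ≈ 0.0745 m³/s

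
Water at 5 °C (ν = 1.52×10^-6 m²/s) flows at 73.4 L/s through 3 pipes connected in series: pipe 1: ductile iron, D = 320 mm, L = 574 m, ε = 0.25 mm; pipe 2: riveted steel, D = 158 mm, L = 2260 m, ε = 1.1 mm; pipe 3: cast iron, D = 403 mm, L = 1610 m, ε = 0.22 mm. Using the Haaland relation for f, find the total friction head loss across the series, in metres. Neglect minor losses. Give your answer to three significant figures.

Pipe 1: V = 0.9127 m/s, Re = 1.92×10^5, ε/D = 7.81×10^-4, f = 0.02005, h_1 = f(L/D)V²/2g = 1.526 m
Pipe 2: V = 3.744 m/s, Re = 3.89×10^5, ε/D = 0.00696, f = 0.03390, h_2 = f(L/D)V²/2g = 346.4 m
Pipe 3: V = 0.5754 m/s, Re = 1.53×10^5, ε/D = 5.46×10^-4, f = 0.01934, h_3 = f(L/D)V²/2g = 1.304 m
Series → Q common, losses add: H = Σh = 349.2 m

H ≈ 349 m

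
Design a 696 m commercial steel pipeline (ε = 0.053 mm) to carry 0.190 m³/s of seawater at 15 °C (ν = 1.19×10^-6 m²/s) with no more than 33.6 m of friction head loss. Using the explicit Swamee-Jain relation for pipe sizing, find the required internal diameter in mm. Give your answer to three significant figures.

D ≈ 251 mm

Swamee-Jain (Type III): D = 0.66·[ε^1.25·(LQ²/(gh_f))^4.75 + ν·Q^9.4·(L/(gh_f))^5.2]^0.04
LQ²/(gh_f) = 0.07623; L/(gh_f) = 2.112
Term 1 = ε^1.25·(…)^4.75 = 2.21×10^-11; Term 2 = ν·Q^9.4·(…)^5.2 = 9.63×10^-12
D = 0.66·(2.21×10^-11 + 9.63×10^-12)^0.04 = 0.2510 m = 251 mm
Check: V = 3.84 m/s, Re = 8.10×10^5, f = 0.01508, h_f = 31.4 m ≈ 33.6 m ✓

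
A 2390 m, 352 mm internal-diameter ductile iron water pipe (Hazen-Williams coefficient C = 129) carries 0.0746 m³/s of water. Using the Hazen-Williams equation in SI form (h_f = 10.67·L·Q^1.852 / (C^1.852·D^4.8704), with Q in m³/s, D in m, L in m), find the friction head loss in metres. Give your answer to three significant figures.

h_f = 10.67·2390·0.0746^1.852 / (129^1.852·0.352^4.8704) = 4.155 m

h_f ≈ 4.16 m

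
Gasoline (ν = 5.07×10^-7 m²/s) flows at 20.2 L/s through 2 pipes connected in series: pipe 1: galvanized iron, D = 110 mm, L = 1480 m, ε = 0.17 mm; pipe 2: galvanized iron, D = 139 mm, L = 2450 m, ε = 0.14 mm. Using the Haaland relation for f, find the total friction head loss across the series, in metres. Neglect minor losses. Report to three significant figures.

H ≈ 102 m

Pipe 1: V = 2.126 m/s, Re = 4.61×10^5, ε/D = 0.00155, f = 0.02235, h_1 = f(L/D)V²/2g = 69.26 m
Pipe 2: V = 1.331 m/s, Re = 3.65×10^5, ε/D = 0.00101, f = 0.02041, h_2 = f(L/D)V²/2g = 32.49 m
Series → Q common, losses add: H = Σh = 101.8 m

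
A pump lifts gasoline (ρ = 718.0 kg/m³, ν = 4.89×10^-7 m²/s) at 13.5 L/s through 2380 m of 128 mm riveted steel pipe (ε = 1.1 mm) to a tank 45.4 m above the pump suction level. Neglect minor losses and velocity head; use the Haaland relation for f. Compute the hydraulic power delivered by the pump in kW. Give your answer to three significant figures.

V = 4Q/(πD²) = 1.049 m/s; Re = 2.75×10^5; ε/D = 0.00859; f = 0.03633
h_f = f(L/D)V²/2g = 37.90 m
Total head H = z + h_f = 45.4 + 37.90 = 83.30 m
P_hyd = ρgQH = 718.0·9.81·0.0135·83.30 = 7.920 kW

P_hyd ≈ 7.92 kW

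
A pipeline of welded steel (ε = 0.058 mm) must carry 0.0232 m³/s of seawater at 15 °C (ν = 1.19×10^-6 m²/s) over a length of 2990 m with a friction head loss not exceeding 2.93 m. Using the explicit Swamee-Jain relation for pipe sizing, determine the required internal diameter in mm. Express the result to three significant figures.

Swamee-Jain (Type III): D = 0.66·[ε^1.25·(LQ²/(gh_f))^4.75 + ν·Q^9.4·(L/(gh_f))^5.2]^0.04
LQ²/(gh_f) = 0.05599; L/(gh_f) = 104.0
Term 1 = ε^1.25·(…)^4.75 = 5.73×10^-12; Term 2 = ν·Q^9.4·(…)^5.2 = 1.59×10^-11
D = 0.66·(5.73×10^-12 + 1.59×10^-11)^0.04 = 0.2471 m = 247 mm
Check: V = 0.484 m/s, Re = 1.00×10^5, f = 0.01916, h_f = 2.76 m ≈ 2.93 m ✓

D ≈ 247 mm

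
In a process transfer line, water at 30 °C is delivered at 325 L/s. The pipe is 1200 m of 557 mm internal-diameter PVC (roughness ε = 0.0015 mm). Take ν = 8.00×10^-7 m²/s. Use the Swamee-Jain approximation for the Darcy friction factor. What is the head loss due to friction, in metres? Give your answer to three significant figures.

h_f ≈ 2.31 m

V = 4Q/(πD²) = 4·0.325/(π·0.557²) = 1.334 m/s
Re = VD/ν = 1.334·0.557/8.00×10^-7 = 9.29×10^5 → turbulent
ε/D = 0.0015/557 = 2.69×10^-6
Swamee-Jain: f = 0.01182
h_f = f(L/D)V²/(2g) = 0.01182·(1200/0.557)·1.334²/(2·9.81) = 2.309 m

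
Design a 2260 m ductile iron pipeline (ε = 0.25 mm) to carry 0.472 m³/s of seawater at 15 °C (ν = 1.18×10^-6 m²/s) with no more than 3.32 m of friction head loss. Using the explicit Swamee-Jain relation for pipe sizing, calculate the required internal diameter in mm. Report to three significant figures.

D ≈ 741 mm

Swamee-Jain (Type III): D = 0.66·[ε^1.25·(LQ²/(gh_f))^4.75 + ν·Q^9.4·(L/(gh_f))^5.2]^0.04
LQ²/(gh_f) = 15.46; L/(gh_f) = 69.39
Term 1 = ε^1.25·(…)^4.75 = 14.0; Term 2 = ν·Q^9.4·(…)^5.2 = 3.82
D = 0.66·(14.0 + 3.82)^0.04 = 0.7406 m = 741 mm
Check: V = 1.10 m/s, Re = 6.88×10^5, f = 0.01636, h_f = 3.05 m ≈ 3.32 m ✓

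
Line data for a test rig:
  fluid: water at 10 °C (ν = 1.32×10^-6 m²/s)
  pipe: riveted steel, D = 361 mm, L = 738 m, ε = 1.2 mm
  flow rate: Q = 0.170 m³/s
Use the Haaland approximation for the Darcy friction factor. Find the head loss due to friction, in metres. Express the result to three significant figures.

V = 4Q/(πD²) = 4·0.170/(π·0.361²) = 1.661 m/s
Re = VD/ν = 1.661·0.361/1.32×10^-6 = 4.54×10^5 → turbulent
ε/D = 1.2/361 = 0.00332
Haaland: f = 0.02724
h_f = f(L/D)V²/(2g) = 0.02724·(738/0.361)·1.661²/(2·9.81) = 7.830 m

h_f ≈ 7.83 m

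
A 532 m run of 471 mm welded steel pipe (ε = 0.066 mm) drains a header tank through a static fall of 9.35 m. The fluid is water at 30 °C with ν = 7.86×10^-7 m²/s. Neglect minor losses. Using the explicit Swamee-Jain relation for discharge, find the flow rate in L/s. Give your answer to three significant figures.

Swamee-Jain (Type II): Q = -0.965·√(gD⁵h_f/L)·ln[ε/(3.7D) + √(3.17ν²L/(gD³h_f))]
√(gD⁵h_f/L) = √(9.81·0.471⁵·9.35/532) = 0.06322
ε/(3.7D) = 3.79×10^-5; √(3.17ν²L/(gD³h_f)) = 1.04×10^-5
Q = -0.965·0.06322·ln(4.830×10^-5) = 0.6063 m³/s
Check: V = 3.48 m/s, Re = 2.09×10^6, f = 0.01350, h_f = 9.41 m ≈ 9.35 m ✓

Q ≈ 606 L/s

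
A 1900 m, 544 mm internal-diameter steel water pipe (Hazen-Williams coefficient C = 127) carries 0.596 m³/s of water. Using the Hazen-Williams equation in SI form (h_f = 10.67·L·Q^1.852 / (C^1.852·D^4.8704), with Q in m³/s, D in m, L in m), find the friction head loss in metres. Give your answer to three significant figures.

h_f ≈ 19.1 m

h_f = 10.67·1900·0.596^1.852 / (127^1.852·0.544^4.8704) = 19.15 m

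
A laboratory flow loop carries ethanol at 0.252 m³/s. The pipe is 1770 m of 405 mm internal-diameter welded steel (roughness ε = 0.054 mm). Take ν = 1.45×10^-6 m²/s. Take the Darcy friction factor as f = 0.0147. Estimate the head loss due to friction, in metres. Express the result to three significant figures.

h_f ≈ 12.5 m

V = 4Q/(πD²) = 4·0.252/(π·0.405²) = 1.956 m/s
h_f = f(L/D)V²/(2g) = 0.01470·(1770/0.405)·1.956²/(2·9.81) = 12.53 m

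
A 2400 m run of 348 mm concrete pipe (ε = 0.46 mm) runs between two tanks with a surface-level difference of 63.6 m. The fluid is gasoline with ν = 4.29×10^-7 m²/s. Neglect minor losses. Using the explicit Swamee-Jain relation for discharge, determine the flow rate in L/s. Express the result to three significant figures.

Q ≈ 278 L/s

Swamee-Jain (Type II): Q = -0.965·√(gD⁵h_f/L)·ln[ε/(3.7D) + √(3.17ν²L/(gD³h_f))]
√(gD⁵h_f/L) = √(9.81·0.348⁵·63.6/2400) = 0.03643
ε/(3.7D) = 3.57×10^-4; √(3.17ν²L/(gD³h_f)) = 7.30×10^-6
Q = -0.965·0.03643·ln(3.646×10^-4) = 0.2783 m³/s
Check: V = 2.93 m/s, Re = 2.37×10^6, f = 0.02119, h_f = 63.8 m ≈ 63.6 m ✓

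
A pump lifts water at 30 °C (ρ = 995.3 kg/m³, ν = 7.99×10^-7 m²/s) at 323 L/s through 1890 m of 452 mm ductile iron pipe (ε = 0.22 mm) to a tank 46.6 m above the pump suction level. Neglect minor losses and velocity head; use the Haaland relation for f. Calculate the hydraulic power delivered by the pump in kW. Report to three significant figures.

V = 4Q/(πD²) = 2.013 m/s; Re = 1.14×10^6; ε/D = 4.87×10^-4; f = 0.01703
h_f = f(L/D)V²/2g = 14.70 m
Total head H = z + h_f = 46.6 + 14.70 = 61.30 m
P_hyd = ρgQH = 995.3·9.81·0.323·61.30 = 193.3 kW

P_hyd ≈ 193 kW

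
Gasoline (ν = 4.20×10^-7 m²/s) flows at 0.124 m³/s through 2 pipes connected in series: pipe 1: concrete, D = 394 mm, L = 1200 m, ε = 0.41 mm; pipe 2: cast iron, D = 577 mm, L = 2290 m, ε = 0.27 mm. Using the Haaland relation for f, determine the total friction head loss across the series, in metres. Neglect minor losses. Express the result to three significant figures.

Pipe 1: V = 1.017 m/s, Re = 9.54×10^5, ε/D = 0.00104, f = 0.02014, h_1 = f(L/D)V²/2g = 3.234 m
Pipe 2: V = 0.4742 m/s, Re = 6.51×10^5, ε/D = 4.68×10^-4, f = 0.01718, h_2 = f(L/D)V²/2g = 0.7815 m
Series → Q common, losses add: H = Σh = 4.015 m

H ≈ 4.01 m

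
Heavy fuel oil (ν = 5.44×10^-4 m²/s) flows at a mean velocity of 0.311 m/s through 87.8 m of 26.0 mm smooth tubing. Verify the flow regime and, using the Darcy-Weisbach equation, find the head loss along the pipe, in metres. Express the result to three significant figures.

Re = VD/ν = 0.311·0.02600/5.44×10^-4 = 14.9 → laminar (Re < 2300)
f = 64/Re = 4.306
h_f = f(L/D)V²/(2g) = 4.306·(87.8/0.02600)·0.311²/(2·9.81) = 71.68 m

h_f ≈ 71.7 m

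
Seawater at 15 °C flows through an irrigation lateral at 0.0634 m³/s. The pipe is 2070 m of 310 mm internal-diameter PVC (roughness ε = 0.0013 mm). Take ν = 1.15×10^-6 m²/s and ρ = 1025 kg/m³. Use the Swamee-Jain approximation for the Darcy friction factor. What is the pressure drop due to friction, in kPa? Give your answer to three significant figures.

V = 4Q/(πD²) = 4·0.0634/(π·0.310²) = 0.8400 m/s
Re = VD/ν = 0.8400·0.310/1.15×10^-6 = 2.26×10^5 → turbulent
ε/D = 0.0013/310 = 4.19×10^-6
Swamee-Jain: f = 0.01520
h_f = f(L/D)V²/(2g) = 0.01520·(2070/0.310)·0.8400²/(2·9.81) = 3.651 m
Δp = ρg·h_f = 1025·9.81·3.651 = 36.71 kPa

Δp ≈ 36.7 kPa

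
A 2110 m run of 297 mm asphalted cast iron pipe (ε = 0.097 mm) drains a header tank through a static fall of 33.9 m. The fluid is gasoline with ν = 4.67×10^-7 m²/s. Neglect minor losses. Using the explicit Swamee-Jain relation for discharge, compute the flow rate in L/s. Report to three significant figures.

Q ≈ 169 L/s

Swamee-Jain (Type II): Q = -0.965·√(gD⁵h_f/L)·ln[ε/(3.7D) + √(3.17ν²L/(gD³h_f))]
√(gD⁵h_f/L) = √(9.81·0.297⁵·33.9/2110) = 0.01908
ε/(3.7D) = 8.83×10^-5; √(3.17ν²L/(gD³h_f)) = 1.29×10^-5
Q = -0.965·0.01908·ln(1.012×10^-4) = 0.1694 m³/s
Check: V = 2.45 m/s, Re = 1.56×10^6, f = 0.01575, h_f = 34.1 m ≈ 33.9 m ✓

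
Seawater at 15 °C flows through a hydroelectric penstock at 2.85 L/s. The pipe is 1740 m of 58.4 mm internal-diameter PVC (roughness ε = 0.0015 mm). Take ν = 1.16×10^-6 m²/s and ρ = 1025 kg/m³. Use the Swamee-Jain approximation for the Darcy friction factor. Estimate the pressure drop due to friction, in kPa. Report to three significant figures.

V = 4Q/(πD²) = 4·0.00285/(π·0.0584²) = 1.064 m/s
Re = VD/ν = 1.064·0.0584/1.16×10^-6 = 5.36×10^4 → turbulent
ε/D = 0.0015/58.4 = 2.57×10^-5
Swamee-Jain: f = 0.02055
h_f = f(L/D)V²/(2g) = 0.02055·(1740/0.0584)·1.064²/(2·9.81) = 35.33 m
Δp = ρg·h_f = 1025·9.81·35.33 = 355.3 kPa

Δp ≈ 355 kPa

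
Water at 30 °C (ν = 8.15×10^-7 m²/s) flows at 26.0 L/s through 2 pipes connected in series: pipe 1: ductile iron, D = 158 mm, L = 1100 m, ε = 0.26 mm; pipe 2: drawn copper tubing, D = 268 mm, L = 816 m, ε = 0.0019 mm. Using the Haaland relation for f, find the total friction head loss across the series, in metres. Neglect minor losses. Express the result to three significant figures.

Pipe 1: V = 1.326 m/s, Re = 2.57×10^5, ε/D = 0.00165, f = 0.02300, h_1 = f(L/D)V²/2g = 14.35 m
Pipe 2: V = 0.4609 m/s, Re = 1.52×10^5, ε/D = 7.09×10^-6, f = 0.01641, h_2 = f(L/D)V²/2g = 0.5408 m
Series → Q common, losses add: H = Σh = 14.89 m

H ≈ 14.9 m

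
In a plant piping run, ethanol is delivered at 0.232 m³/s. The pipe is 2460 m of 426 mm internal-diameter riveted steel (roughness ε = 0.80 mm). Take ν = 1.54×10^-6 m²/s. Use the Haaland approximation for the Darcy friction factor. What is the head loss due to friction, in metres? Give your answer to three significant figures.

h_f ≈ 18.3 m

V = 4Q/(πD²) = 4·0.232/(π·0.426²) = 1.628 m/s
Re = VD/ν = 1.628·0.426/1.54×10^-6 = 4.50×10^5 → turbulent
ε/D = 0.80/426 = 0.00188
Haaland: f = 0.02345
h_f = f(L/D)V²/(2g) = 0.02345·(2460/0.426)·1.628²/(2·9.81) = 18.29 m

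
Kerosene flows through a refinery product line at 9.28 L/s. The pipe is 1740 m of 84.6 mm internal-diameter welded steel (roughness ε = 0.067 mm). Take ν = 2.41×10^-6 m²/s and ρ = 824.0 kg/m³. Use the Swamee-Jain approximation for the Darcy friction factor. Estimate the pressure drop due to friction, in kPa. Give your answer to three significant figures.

V = 4Q/(πD²) = 4·0.00928/(π·0.0846²) = 1.651 m/s
Re = VD/ν = 1.651·0.0846/2.41×10^-6 = 5.80×10^4 → turbulent
ε/D = 0.067/84.6 = 7.92×10^-4
Swamee-Jain: f = 0.02307
h_f = f(L/D)V²/(2g) = 0.02307·(1740/0.0846)·1.651²/(2·9.81) = 65.91 m
Δp = ρg·h_f = 824.0·9.81·65.91 = 532.8 kPa

Δp ≈ 533 kPa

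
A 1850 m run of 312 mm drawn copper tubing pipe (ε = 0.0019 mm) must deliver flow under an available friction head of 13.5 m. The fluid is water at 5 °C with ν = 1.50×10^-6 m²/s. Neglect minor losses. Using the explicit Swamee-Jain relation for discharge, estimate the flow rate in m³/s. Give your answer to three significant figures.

Q ≈ 0.137 m³/s

Swamee-Jain (Type II): Q = -0.965·√(gD⁵h_f/L)·ln[ε/(3.7D) + √(3.17ν²L/(gD³h_f))]
√(gD⁵h_f/L) = √(9.81·0.312⁵·13.5/1850) = 0.01455
ε/(3.7D) = 1.65×10^-6; √(3.17ν²L/(gD³h_f)) = 5.73×10^-5
Q = -0.965·0.01455·ln(5.892×10^-5) = 0.1367 m³/s
Check: V = 1.79 m/s, Re = 3.72×10^5, f = 0.01389, h_f = 13.4 m ≈ 13.5 m ✓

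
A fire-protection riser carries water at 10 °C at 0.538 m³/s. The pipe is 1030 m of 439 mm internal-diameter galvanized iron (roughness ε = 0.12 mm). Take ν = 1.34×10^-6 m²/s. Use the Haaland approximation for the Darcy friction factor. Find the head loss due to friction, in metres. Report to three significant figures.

V = 4Q/(πD²) = 4·0.538/(π·0.439²) = 3.554 m/s
Re = VD/ν = 3.554·0.439/1.34×10^-6 = 1.16×10^6 → turbulent
ε/D = 0.12/439 = 2.73×10^-4
Haaland: f = 0.01526
h_f = f(L/D)V²/(2g) = 0.01526·(1030/0.439)·3.554²/(2·9.81) = 23.06 m

h_f ≈ 23.1 m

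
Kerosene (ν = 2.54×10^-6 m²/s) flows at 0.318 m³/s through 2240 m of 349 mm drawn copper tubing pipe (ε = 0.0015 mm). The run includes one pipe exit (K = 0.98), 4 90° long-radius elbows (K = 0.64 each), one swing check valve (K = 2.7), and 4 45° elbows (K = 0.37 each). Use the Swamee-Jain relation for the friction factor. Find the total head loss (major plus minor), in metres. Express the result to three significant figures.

H_L ≈ 52.7 m

V = 4Q/(πD²) = 3.324 m/s; V²/2g = 0.5632 m
Re = 4.57×10^5, ε/D = 4.30×10^-6 → f = 0.01337 (Swamee-Jain)
Major: h_f = f(L/D)·V²/2g = 0.01337·6418·0.5632 = 48.33 m
Minor: ΣK = 7.72; h_m = ΣK·V²/2g = 4.348 m
Total H_L = 48.33 + 4.348 = 52.68 m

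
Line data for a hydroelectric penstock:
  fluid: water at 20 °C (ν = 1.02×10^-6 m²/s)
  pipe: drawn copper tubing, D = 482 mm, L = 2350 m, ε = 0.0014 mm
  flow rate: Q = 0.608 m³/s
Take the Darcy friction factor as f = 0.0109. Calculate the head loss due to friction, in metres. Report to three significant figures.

V = 4Q/(πD²) = 4·0.608/(π·0.482²) = 3.332 m/s
h_f = f(L/D)V²/(2g) = 0.01090·(2350/0.482)·3.332²/(2·9.81) = 30.07 m

h_f ≈ 30.1 m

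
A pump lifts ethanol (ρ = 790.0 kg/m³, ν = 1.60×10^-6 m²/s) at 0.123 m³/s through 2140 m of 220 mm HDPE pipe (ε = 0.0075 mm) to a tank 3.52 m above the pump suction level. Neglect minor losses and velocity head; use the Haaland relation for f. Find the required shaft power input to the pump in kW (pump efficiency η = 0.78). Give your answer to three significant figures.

V = 4Q/(πD²) = 3.236 m/s; Re = 4.45×10^5; ε/D = 3.41×10^-5; f = 0.01372
h_f = f(L/D)V²/2g = 71.22 m
Total head H = z + h_f = 3.52 + 71.22 = 74.74 m
P_hyd = ρgQH = 790.0·9.81·0.123·74.74 = 71.25 kW
P_shaft = P_hyd/η = 71.25/0.78 = 91.34 kW

P_shaft ≈ 91.3 kW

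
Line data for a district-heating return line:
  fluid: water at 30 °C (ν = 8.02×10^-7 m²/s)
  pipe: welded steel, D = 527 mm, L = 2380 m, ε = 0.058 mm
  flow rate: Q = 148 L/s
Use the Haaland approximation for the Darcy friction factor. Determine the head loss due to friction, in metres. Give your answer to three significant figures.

h_f ≈ 1.54 m

V = 4Q/(πD²) = 4·0.148/(π·0.527²) = 0.6785 m/s
Re = VD/ν = 0.6785·0.527/8.02×10^-7 = 4.46×10^5 → turbulent
ε/D = 0.058/527 = 1.10×10^-4
Haaland: f = 0.01457
h_f = f(L/D)V²/(2g) = 0.01457·(2380/0.527)·0.6785²/(2·9.81) = 1.543 m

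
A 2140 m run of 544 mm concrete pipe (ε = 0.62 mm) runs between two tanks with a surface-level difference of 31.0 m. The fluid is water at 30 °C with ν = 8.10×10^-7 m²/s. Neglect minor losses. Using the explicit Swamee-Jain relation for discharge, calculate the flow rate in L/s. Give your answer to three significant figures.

Swamee-Jain (Type II): Q = -0.965·√(gD⁵h_f/L)·ln[ε/(3.7D) + √(3.17ν²L/(gD³h_f))]
√(gD⁵h_f/L) = √(9.81·0.544⁵·31.0/2140) = 0.08228
ε/(3.7D) = 3.08×10^-4; √(3.17ν²L/(gD³h_f)) = 9.53×10^-6
Q = -0.965·0.08228·ln(3.176×10^-4) = 0.6396 m³/s
Check: V = 2.75 m/s, Re = 1.85×10^6, f = 0.02049, h_f = 31.1 m ≈ 31.0 m ✓

Q ≈ 640 L/s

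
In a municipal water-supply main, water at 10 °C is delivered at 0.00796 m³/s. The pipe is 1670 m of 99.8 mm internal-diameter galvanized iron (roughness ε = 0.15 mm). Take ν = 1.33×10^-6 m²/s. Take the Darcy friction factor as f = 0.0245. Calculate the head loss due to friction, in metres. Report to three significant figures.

h_f ≈ 21.6 m

V = 4Q/(πD²) = 4·0.00796/(π·0.0998²) = 1.018 m/s
h_f = f(L/D)V²/(2g) = 0.02450·(1670/0.0998)·1.018²/(2·9.81) = 21.64 m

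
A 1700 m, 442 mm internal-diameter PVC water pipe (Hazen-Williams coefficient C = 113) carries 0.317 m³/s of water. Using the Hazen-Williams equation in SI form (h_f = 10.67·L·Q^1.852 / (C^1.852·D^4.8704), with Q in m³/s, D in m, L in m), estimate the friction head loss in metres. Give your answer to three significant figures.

h_f = 10.67·1700·0.317^1.852 / (113^1.852·0.442^4.8704) = 18.16 m

h_f ≈ 18.2 m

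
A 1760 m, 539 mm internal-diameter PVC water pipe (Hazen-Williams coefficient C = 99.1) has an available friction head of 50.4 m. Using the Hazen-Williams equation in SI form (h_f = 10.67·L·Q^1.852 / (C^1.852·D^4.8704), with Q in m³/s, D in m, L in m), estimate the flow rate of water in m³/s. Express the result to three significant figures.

Rearranging: Q = [h_f·C^1.852·D^4.8704 / (10.67·L)]^(1/1.852)
Q = [50.4·99.1^1.852·0.539^4.8704 / (10.67·1760)]^0.540 = 0.7977 m³/s

Q ≈ 0.798 m³/s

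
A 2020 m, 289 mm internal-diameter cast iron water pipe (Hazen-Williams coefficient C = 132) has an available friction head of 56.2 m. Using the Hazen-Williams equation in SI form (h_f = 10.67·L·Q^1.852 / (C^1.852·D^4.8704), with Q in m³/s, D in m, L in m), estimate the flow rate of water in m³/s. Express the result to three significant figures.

Rearranging: Q = [h_f·C^1.852·D^4.8704 / (10.67·L)]^(1/1.852)
Q = [56.2·132^1.852·0.289^4.8704 / (10.67·2020)]^0.540 = 0.2031 m³/s

Q ≈ 0.203 m³/s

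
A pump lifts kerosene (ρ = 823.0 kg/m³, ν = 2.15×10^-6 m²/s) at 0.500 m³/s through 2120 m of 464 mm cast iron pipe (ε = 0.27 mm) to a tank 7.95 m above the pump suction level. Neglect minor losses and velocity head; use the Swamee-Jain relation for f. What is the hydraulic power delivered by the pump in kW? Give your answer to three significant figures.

P_hyd ≈ 181 kW

V = 4Q/(πD²) = 2.957 m/s; Re = 6.38×10^5; ε/D = 5.82×10^-4; f = 0.01809
h_f = f(L/D)V²/2g = 36.83 m
Total head H = z + h_f = 7.95 + 36.83 = 44.78 m
P_hyd = ρgQH = 823.0·9.81·0.500·44.78 = 180.8 kW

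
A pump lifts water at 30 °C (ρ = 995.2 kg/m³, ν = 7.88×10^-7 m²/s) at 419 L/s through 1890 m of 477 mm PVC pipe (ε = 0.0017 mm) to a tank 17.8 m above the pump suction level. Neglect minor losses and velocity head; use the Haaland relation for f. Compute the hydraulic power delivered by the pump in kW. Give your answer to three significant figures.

V = 4Q/(πD²) = 2.345 m/s; Re = 1.42×10^6; ε/D = 3.56×10^-6; f = 0.01101
h_f = f(L/D)V²/2g = 12.22 m
Total head H = z + h_f = 17.8 + 12.22 = 30.02 m
P_hyd = ρgQH = 995.2·9.81·0.419·30.02 = 122.8 kW

P_hyd ≈ 123 kW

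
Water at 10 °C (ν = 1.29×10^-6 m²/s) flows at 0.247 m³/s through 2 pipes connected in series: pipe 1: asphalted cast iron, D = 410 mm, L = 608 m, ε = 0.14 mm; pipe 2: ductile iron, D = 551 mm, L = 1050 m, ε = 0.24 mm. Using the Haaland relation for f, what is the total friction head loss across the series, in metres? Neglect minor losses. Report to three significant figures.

Pipe 1: V = 1.871 m/s, Re = 5.95×10^5, ε/D = 3.41×10^-4, f = 0.01632, h_1 = f(L/D)V²/2g = 4.318 m
Pipe 2: V = 1.036 m/s, Re = 4.42×10^5, ε/D = 4.36×10^-4, f = 0.01726, h_2 = f(L/D)V²/2g = 1.799 m
Series → Q common, losses add: H = Σh = 6.117 m

H ≈ 6.12 m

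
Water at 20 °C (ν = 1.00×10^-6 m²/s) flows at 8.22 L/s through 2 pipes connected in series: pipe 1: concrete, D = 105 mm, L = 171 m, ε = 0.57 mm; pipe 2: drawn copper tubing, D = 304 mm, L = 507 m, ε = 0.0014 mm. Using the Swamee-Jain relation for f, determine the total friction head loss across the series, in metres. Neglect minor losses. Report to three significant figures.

Pipe 1: V = 0.9493 m/s, Re = 9.97×10^4, ε/D = 0.00543, f = 0.03229, h_1 = f(L/D)V²/2g = 2.415 m
Pipe 2: V = 0.1132 m/s, Re = 3.44×10^4, ε/D = 4.61×10^-6, f = 0.02264, h_2 = f(L/D)V²/2g = 0.02468 m
Series → Q common, losses add: H = Σh = 2.440 m

H ≈ 2.44 m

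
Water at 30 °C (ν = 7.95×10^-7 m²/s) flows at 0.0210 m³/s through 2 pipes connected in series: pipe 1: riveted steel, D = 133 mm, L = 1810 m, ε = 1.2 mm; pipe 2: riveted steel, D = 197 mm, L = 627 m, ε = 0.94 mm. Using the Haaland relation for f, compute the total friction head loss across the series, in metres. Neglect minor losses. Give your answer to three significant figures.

H ≈ 60.9 m

Pipe 1: V = 1.512 m/s, Re = 2.53×10^5, ε/D = 0.00902, f = 0.03693, h_1 = f(L/D)V²/2g = 58.53 m
Pipe 2: V = 0.6890 m/s, Re = 1.71×10^5, ε/D = 0.00477, f = 0.03052, h_2 = f(L/D)V²/2g = 2.350 m
Series → Q common, losses add: H = Σh = 60.88 m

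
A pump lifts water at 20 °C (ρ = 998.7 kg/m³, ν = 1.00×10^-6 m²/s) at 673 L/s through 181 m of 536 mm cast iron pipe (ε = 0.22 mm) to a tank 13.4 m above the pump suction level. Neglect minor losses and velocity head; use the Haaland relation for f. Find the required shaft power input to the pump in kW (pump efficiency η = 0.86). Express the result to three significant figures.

P_shaft ≈ 122 kW

V = 4Q/(πD²) = 2.983 m/s; Re = 1.60×10^6; ε/D = 4.10×10^-4; f = 0.01634
h_f = f(L/D)V²/2g = 2.502 m
Total head H = z + h_f = 13.4 + 2.502 = 15.90 m
P_hyd = ρgQH = 998.7·9.81·0.673·15.90 = 104.8 kW
P_shaft = P_hyd/η = 104.8/0.86 = 121.9 kW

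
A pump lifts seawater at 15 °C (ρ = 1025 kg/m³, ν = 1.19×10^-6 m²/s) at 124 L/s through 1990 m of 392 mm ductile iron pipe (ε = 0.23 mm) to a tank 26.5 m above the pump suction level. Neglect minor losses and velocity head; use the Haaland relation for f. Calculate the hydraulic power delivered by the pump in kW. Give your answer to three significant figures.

V = 4Q/(πD²) = 1.027 m/s; Re = 3.38×10^5; ε/D = 5.87×10^-4; f = 0.01843
h_f = f(L/D)V²/2g = 5.035 m
Total head H = z + h_f = 26.5 + 5.035 = 31.54 m
P_hyd = ρgQH = 1025·9.81·0.124·31.54 = 39.32 kW

P_hyd ≈ 39.3 kW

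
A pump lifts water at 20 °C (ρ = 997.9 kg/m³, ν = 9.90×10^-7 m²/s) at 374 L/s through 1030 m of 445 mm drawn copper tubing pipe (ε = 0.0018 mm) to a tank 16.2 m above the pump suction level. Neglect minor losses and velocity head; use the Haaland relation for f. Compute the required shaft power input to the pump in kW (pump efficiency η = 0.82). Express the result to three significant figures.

V = 4Q/(πD²) = 2.405 m/s; Re = 1.08×10^6; ε/D = 4.04×10^-6; f = 0.01151
h_f = f(L/D)V²/2g = 7.850 m
Total head H = z + h_f = 16.2 + 7.850 = 24.05 m
P_hyd = ρgQH = 997.9·9.81·0.374·24.05 = 88.05 kW
P_shaft = P_hyd/η = 88.05/0.82 = 107.4 kW

P_shaft ≈ 107 kW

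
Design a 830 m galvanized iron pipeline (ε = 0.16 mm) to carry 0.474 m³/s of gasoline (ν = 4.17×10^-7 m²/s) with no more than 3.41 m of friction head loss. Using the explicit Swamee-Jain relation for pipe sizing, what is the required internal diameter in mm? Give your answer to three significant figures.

Swamee-Jain (Type III): D = 0.66·[ε^1.25·(LQ²/(gh_f))^4.75 + ν·Q^9.4·(L/(gh_f))^5.2]^0.04
LQ²/(gh_f) = 5.575; L/(gh_f) = 24.81
Term 1 = ε^1.25·(…)^4.75 = 0.0630; Term 2 = ν·Q^9.4·(…)^5.2 = 0.00668
D = 0.66·(0.0630 + 0.00668)^0.04 = 0.5933 m = 593 mm
Check: V = 1.71 m/s, Re = 2.44×10^6, f = 0.01502, h_f = 3.15 m ≈ 3.41 m ✓

D ≈ 593 mm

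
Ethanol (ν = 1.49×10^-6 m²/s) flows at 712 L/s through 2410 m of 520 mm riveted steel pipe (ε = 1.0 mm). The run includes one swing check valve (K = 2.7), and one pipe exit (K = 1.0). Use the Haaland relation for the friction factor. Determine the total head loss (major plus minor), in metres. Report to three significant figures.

H_L ≈ 64.2 m

V = 4Q/(πD²) = 3.353 m/s; V²/2g = 0.5729 m
Re = 1.17×10^6, ε/D = 0.00192 → f = 0.02337 (Haaland)
Major: h_f = f(L/D)·V²/2g = 0.02337·4635·0.5729 = 62.04 m
Minor: ΣK = 3.70; h_m = ΣK·V²/2g = 2.120 m
Total H_L = 62.04 + 2.120 = 64.16 m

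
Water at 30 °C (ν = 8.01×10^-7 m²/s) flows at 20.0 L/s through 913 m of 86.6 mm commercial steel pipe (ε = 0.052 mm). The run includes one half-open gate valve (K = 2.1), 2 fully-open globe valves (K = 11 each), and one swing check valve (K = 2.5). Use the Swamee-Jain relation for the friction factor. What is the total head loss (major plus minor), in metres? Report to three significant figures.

H_L ≈ 131 m

V = 4Q/(πD²) = 3.396 m/s; V²/2g = 0.5876 m
Re = 3.67×10^5, ε/D = 6.00×10^-4 → f = 0.01866 (Swamee-Jain)
Major: h_f = f(L/D)·V²/2g = 0.01866·10543·0.5876 = 115.6 m
Minor: ΣK = 26.6; h_m = ΣK·V²/2g = 15.63 m
Total H_L = 115.6 + 15.63 = 131.2 m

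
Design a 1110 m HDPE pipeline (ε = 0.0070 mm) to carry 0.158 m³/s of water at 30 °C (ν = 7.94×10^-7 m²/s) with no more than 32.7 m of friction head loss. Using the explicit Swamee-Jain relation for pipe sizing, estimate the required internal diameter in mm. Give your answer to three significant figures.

D ≈ 245 mm

Swamee-Jain (Type III): D = 0.66·[ε^1.25·(LQ²/(gh_f))^4.75 + ν·Q^9.4·(L/(gh_f))^5.2]^0.04
LQ²/(gh_f) = 0.08638; L/(gh_f) = 3.460
Term 1 = ε^1.25·(…)^4.75 = 3.19×10^-12; Term 2 = ν·Q^9.4·(…)^5.2 = 1.48×10^-11
D = 0.66·(3.19×10^-12 + 1.48×10^-11)^0.04 = 0.2453 m = 245 mm
Check: V = 3.34 m/s, Re = 1.03×10^6, f = 0.01221, h_f = 31.5 m ≈ 32.7 m ✓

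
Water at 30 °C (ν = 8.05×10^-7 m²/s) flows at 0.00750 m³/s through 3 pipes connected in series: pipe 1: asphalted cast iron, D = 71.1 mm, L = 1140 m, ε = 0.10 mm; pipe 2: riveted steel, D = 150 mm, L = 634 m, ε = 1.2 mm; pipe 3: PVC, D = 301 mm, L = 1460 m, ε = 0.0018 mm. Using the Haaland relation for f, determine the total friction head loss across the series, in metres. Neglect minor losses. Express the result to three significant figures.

H ≈ 67.3 m

Pipe 1: V = 1.889 m/s, Re = 1.67×10^5, ε/D = 0.00141, f = 0.02259, h_1 = f(L/D)V²/2g = 65.87 m
Pipe 2: V = 0.4244 m/s, Re = 7.91×10^4, ε/D = 0.00800, f = 0.03607, h_2 = f(L/D)V²/2g = 1.400 m
Pipe 3: V = 0.1054 m/s, Re = 3.94×10^4, ε/D = 5.98×10^-6, f = 0.02188, h_3 = f(L/D)V²/2g = 0.06009 m
Series → Q common, losses add: H = Σh = 67.33 m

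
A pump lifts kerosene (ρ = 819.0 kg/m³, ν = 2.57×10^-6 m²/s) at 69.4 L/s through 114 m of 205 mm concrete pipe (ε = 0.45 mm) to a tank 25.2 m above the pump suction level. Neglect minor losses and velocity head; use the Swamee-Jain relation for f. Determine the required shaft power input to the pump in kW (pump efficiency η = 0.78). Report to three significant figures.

P_shaft ≈ 20.3 kW

V = 4Q/(πD²) = 2.103 m/s; Re = 1.68×10^5; ε/D = 0.00220; f = 0.02519
h_f = f(L/D)V²/2g = 3.156 m
Total head H = z + h_f = 25.2 + 3.156 = 28.36 m
P_hyd = ρgQH = 819.0·9.81·0.0694·28.36 = 15.81 kW
P_shaft = P_hyd/η = 15.81/0.78 = 20.27 kW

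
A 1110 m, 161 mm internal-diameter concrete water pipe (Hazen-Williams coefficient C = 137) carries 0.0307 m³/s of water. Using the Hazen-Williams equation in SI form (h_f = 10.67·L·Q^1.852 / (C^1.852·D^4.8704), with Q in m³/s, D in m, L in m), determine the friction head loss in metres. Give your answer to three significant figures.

h_f = 10.67·1110·0.0307^1.852 / (137^1.852·0.161^4.8704) = 15.05 m

h_f ≈ 15.0 m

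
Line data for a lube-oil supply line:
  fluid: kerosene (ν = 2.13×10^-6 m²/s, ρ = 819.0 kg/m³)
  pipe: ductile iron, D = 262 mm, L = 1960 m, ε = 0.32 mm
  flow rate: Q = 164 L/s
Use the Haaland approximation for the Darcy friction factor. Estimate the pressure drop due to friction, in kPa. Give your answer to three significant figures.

V = 4Q/(πD²) = 4·0.164/(π·0.262²) = 3.042 m/s
Re = VD/ν = 3.042·0.262/2.13×10^-6 = 3.74×10^5 → turbulent
ε/D = 0.32/262 = 0.00122
Haaland: f = 0.02127
h_f = f(L/D)V²/(2g) = 0.02127·(1960/0.262)·3.042²/(2·9.81) = 75.04 m
Δp = ρg·h_f = 819.0·9.81·75.04 = 602.9 kPa

Δp ≈ 603 kPa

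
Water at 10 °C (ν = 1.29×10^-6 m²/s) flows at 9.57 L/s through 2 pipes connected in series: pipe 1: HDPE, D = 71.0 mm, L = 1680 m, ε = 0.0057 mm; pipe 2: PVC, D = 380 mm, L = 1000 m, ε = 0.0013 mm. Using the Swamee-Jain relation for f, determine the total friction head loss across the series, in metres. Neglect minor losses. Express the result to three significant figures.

H ≈ 123 m

Pipe 1: V = 2.417 m/s, Re = 1.33×10^5, ε/D = 8.03×10^-5, f = 0.01740, h_1 = f(L/D)V²/2g = 122.6 m
Pipe 2: V = 0.08438 m/s, Re = 2.49×10^4, ε/D = 3.42×10^-6, f = 0.02447, h_2 = f(L/D)V²/2g = 0.02337 m
Series → Q common, losses add: H = Σh = 122.6 m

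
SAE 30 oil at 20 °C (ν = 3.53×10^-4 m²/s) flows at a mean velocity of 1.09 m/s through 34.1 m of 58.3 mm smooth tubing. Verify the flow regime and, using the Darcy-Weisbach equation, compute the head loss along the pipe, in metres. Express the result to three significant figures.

Re = VD/ν = 1.09·0.05830/3.53×10^-4 = 180 → laminar (Re < 2300)
f = 64/Re = 0.3555
h_f = f(L/D)V²/(2g) = 0.3555·(34.1/0.05830)·1.09²/(2·9.81) = 12.59 m

h_f ≈ 12.6 m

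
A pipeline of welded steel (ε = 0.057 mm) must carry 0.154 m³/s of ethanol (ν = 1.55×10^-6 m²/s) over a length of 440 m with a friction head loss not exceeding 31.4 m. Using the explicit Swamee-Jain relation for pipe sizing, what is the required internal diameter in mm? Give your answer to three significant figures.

Swamee-Jain (Type III): D = 0.66·[ε^1.25·(LQ²/(gh_f))^4.75 + ν·Q^9.4·(L/(gh_f))^5.2]^0.04
LQ²/(gh_f) = 0.03388; L/(gh_f) = 1.428
Term 1 = ε^1.25·(…)^4.75 = 5.15×10^-13; Term 2 = ν·Q^9.4·(…)^5.2 = 2.28×10^-13
D = 0.66·(5.15×10^-13 + 2.28×10^-13)^0.04 = 0.2160 m = 216 mm
Check: V = 4.20 m/s, Re = 5.86×10^5, f = 0.01590, h_f = 29.2 m ≈ 31.4 m ✓

D ≈ 216 mm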